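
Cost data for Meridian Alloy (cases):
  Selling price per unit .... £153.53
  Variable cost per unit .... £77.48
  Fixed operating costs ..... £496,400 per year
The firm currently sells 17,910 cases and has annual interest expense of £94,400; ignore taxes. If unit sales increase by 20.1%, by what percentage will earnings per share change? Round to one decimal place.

Contribution at this volume is 17,910 × £76.05 = £1,362,055.50.
Operating income = contribution − fixed costs = £1,362,055.50 − £496,400 = £865,655.50.
Interest = £94,400.00, so EBIT − I = £771,255.50.
Degree of combined leverage = contribution ÷ (EBIT − I) = £1,362,055.50 ÷ £771,255.50 = 1.7660.
EPS therefore changes by 1.7660 × (+20.1%) = +35.5%.

+35.5%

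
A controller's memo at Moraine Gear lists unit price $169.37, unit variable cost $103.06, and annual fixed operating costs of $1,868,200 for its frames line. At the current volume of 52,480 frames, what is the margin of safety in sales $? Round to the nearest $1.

$4,116,753

Contribution margin per unit = $169.37 − $103.06 = $66.31. Break-even units = $1,868,200 ÷ $66.31 = 28,173.73; break-even revenue = 28,173.73 × $169.37 = $4,771,784.56.
Current sales = 52,480 × $169.37 = $8,888,537.60.
Margin of safety = $8,888,537.60 − $4,771,784.56 = $4,116,753.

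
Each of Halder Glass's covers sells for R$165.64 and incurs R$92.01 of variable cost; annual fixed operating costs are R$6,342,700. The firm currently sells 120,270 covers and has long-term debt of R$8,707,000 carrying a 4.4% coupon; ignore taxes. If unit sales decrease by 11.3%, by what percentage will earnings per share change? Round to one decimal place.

Total contribution margin = 120,270 × R$73.63 = R$8,855,480.10.
Subtracting fixed costs: EBIT = R$8,855,480.10 − R$6,342,700 = R$2,512,780.10.
Interest = R$383,108.00, so EBIT − I = R$2,129,672.10.
DCL = total CM / (EBIT − I) = R$8,855,480.10 / R$2,129,672.10 = 4.1581.
%ΔEPS = DCL × %ΔSales = 4.1581 × -11.3% = -47.0%.

-47.0%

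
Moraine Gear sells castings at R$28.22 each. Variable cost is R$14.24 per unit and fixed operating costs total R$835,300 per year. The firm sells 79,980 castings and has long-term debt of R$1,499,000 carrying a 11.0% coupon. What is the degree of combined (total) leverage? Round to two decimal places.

9.48

At 79,980 units, contribution = 79,980 × R$13.98 = R$1,118,120.40.
Operating income = contribution − fixed costs = R$1,118,120.40 − R$835,300 = R$282,820.40. Interest = R$164,890.00, so EBIT − I = R$117,930.40.
Degree of total leverage = total CM / (EBIT − interest) = R$1,118,120.40 / R$117,930.40 = 9.4812.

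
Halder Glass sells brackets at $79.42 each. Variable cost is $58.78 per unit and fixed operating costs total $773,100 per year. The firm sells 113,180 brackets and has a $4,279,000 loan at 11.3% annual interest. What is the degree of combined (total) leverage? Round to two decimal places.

Total contribution margin = 113,180 × $20.64 = $2,336,035.20.
Subtracting fixed costs: EBIT = $2,336,035.20 − $773,100 = $1,562,935.20. Interest = $483,527.00, so EBIT − I = $1,079,408.20.
Degree of total leverage = total CM / (EBIT − interest) = $2,336,035.20 / $1,079,408.20 = 2.1642.

2.16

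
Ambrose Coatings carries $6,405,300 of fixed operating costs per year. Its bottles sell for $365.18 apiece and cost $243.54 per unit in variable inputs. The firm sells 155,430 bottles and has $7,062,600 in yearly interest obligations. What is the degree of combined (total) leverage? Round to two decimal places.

Total contribution margin = 155,430 × $121.64 = $18,906,505.20.
Subtracting fixed costs: EBIT = $18,906,505.20 − $6,405,300 = $12,501,205.20. Interest = $7,062,600.00, so EBIT − I = $5,438,605.20.
DCL = contribution ÷ (EBIT − I) = $18,906,505.20 ÷ $5,438,605.20 = 3.4764.

3.48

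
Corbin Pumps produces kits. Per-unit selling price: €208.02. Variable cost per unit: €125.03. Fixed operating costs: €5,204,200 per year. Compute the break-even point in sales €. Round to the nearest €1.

Contribution margin per unit = €208.02 − €125.03 = €82.99, a CM ratio of €82.99 ÷ €208.02 = 0.3990.
Break-even revenue = fixed costs × price ÷ CM = €5,204,200 × €208.02 ÷ €82.99 = €13,044,676.

€13,044,676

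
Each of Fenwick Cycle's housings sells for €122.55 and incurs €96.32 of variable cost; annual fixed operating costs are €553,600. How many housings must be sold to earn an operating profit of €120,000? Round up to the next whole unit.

Each unit contributes €122.55 − €96.32 = €26.23.
Units = (FC + target) / CM = (€553,600 + €120,000) / €26.23 = 25,680.52, so 25,681 housings.

25,681 housings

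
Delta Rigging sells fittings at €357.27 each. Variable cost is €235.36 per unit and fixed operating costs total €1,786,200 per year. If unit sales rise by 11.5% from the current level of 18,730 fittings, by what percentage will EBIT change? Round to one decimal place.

+52.8%

At 18,730 units, contribution = 18,730 × €121.91 = €2,283,374.30.
EBIT = €2,283,374.30 − €1,786,200 = €497,174.30.
So DOL = total CM / EBIT = €2,283,374.30 / €497,174.30 = 4.5927.
Operating income changes by 4.5927 × +11.5% = +52.8%.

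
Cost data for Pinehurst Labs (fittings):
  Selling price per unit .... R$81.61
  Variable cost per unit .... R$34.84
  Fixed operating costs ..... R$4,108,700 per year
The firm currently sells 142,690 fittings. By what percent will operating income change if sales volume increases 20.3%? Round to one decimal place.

+52.8%

Contribution at this volume is 142,690 × R$46.77 = R$6,673,611.30.
EBIT = R$6,673,611.30 − R$4,108,700 = R$2,564,911.30.
Degree of operating leverage = R$6,673,611.30 / R$2,564,911.30 = 2.6019.
%ΔEBIT = DOL × %ΔSales = 2.6019 × +20.3% = +52.8%.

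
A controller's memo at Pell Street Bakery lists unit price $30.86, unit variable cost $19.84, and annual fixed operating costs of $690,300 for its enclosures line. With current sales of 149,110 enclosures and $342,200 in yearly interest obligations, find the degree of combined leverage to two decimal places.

2.69

Contribution at this volume is 149,110 × $11.02 = $1,643,192.20.
EBIT = $1,643,192.20 − $690,300 = $952,892.20. Interest = $342,200.00.
DOL = $1,643,192.20 ÷ $952,892.20 = 1.7244; DFL = $952,892.20 ÷ $610,692.20 = 1.5603.
DCL = DOL × DFL = 1.7244 × 1.5603 = 2.6906.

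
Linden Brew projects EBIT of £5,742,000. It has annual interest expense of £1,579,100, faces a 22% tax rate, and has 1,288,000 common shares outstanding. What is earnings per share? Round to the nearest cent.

Pre-tax income = £5,742,000 − £1,579,100.00 = £4,162,900.00.
After tax at 22%: net income = £4,162,900.00 × 0.78 = £3,247,062.00.
EPS = £3,247,062.00 ÷ 1,288,000 = £2.52.

£2.52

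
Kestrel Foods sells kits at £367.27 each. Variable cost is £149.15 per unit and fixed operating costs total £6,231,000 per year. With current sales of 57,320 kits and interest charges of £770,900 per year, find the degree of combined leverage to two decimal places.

2.27

Contribution at this volume is 57,320 × £218.12 = £12,502,638.40.
Operating income = contribution − fixed costs = £12,502,638.40 − £6,231,000 = £6,271,638.40. Interest = £770,900.00, so EBIT − I = £5,500,738.40.
DCL = contribution ÷ (EBIT − I) = £12,502,638.40 ÷ £5,500,738.40 = 2.2729.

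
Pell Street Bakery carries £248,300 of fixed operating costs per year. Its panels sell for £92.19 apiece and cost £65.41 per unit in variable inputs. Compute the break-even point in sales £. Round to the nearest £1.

CM per unit = £92.19 − £65.41 = £26.78; CM ratio = £26.78 / £92.19 = 0.2905.
Break-even revenue = fixed costs × price ÷ CM = £248,300 × £92.19 ÷ £26.78 = £854,771.

£854,771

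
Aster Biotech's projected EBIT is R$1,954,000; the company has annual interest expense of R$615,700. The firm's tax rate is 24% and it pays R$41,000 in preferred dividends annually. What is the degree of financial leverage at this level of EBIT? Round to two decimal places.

1.52

Annual interest charges come to R$615,700.00.
Preferred dividends grossed up pre-tax: R$41,000 / (1 − 0.24) = R$53,947.37.
DFL = EBIT ÷ [EBIT − I − D_p/(1−t)] = R$1,954,000 ÷ [R$1,954,000 − R$615,700.00 − R$53,947.37] = R$1,954,000 ÷ R$1,284,352.63 = 1.5214.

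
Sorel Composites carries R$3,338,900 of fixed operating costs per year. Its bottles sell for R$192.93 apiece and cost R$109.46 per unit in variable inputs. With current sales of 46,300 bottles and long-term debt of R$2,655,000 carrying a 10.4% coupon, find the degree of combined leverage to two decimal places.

Contribution at this volume is 46,300 × R$83.47 = R$3,864,661.00.
EBIT = R$3,864,661.00 − R$3,338,900 = R$525,761.00. Interest = R$276,120.00.
DOL = R$3,864,661.00 ÷ R$525,761.00 = 7.3506; DFL = R$525,761.00 ÷ R$249,641.00 = 2.1061.
Combined leverage = 7.3506 × 2.1061 = 15.4811.

15.48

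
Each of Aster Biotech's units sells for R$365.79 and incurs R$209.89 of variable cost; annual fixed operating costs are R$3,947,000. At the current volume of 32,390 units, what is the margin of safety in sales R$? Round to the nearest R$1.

R$2,587,046

Unit CM = price − variable cost = R$365.79 − R$209.89 = R$155.90. Break-even units = R$3,947,000 ÷ R$155.90 = 25,317.51; break-even revenue = 25,317.51 × R$365.79 = R$9,260,892.43.
Actual sales revenue = 32,390 × R$365.79 = R$11,847,938.10.
Margin of safety = R$11,847,938.10 − R$9,260,892.43 = R$2,587,046.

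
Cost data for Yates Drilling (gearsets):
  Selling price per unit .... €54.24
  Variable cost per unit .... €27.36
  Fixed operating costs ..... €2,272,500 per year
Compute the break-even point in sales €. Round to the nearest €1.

Contribution margin per unit = €54.24 − €27.36 = €26.88, a CM ratio of €26.88 ÷ €54.24 = 0.4956.
Break-even revenue = fixed costs × price ÷ CM = €2,272,500 × €54.24 ÷ €26.88 = €4,585,580.

€4,585,580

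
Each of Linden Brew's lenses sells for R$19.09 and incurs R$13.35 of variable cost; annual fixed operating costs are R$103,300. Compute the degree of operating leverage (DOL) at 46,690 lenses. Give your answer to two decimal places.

Contribution at this volume is 46,690 × R$5.74 = R$268,000.60.
EBIT = R$268,000.60 − R$103,300 = R$164,700.60.
DOL = contribution ÷ EBIT = R$268,000.60 ÷ R$164,700.60 = 1.6272.

1.63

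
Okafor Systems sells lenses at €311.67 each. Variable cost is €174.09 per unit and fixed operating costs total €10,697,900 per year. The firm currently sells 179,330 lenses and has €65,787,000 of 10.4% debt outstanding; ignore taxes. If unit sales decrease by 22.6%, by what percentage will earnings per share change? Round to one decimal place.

-78.2%

Contribution at this volume is 179,330 × €137.58 = €24,672,221.40.
EBIT = €24,672,221.40 − €10,697,900 = €13,974,321.40.
Interest = €6,841,848.00, so EBIT − I = €7,132,473.40.
Degree of combined leverage = contribution ÷ (EBIT − I) = €24,672,221.40 ÷ €7,132,473.40 = 3.4591.
EPS therefore changes by 3.4591 × (-22.6%) = -78.2%.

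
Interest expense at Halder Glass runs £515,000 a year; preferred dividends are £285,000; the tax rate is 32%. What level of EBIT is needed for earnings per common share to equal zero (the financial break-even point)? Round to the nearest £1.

£934,118

Grossing the preferred dividend up to pre-tax terms: £285,000 / (1 − 0.32) = £419,117.65.
EPS = 0 when EBIT covers interest plus the pre-tax preferred burden: £515,000 + £419,117.65 = £934,117.65.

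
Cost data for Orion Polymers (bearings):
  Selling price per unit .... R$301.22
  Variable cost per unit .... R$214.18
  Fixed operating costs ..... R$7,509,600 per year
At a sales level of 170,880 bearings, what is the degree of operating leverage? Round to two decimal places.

Total contribution margin = 170,880 × R$87.04 = R$14,873,395.20.
EBIT = R$14,873,395.20 − R$7,509,600 = R$7,363,795.20.
Degree of operating leverage = R$14,873,395.20 / R$7,363,795.20 = 2.0198.

2.02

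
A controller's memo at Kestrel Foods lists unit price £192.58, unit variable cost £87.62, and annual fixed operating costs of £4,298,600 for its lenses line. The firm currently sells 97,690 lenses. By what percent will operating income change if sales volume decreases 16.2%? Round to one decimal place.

Contribution at this volume is 97,690 × £104.96 = £10,253,542.40.
Operating income = contribution − fixed costs = £10,253,542.40 − £4,298,600 = £5,954,942.40.
DOL = contribution ÷ EBIT = £10,253,542.40 ÷ £5,954,942.40 = 1.7219.
Operating income changes by 1.7219 × -16.2% = -27.9%.

-27.9%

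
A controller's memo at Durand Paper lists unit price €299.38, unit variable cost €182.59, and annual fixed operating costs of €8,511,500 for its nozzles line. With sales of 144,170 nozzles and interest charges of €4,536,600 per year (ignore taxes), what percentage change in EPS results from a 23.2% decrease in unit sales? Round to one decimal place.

Total contribution margin = 144,170 × €116.79 = €16,837,614.30.
EBIT = €16,837,614.30 − €8,511,500 = €8,326,114.30.
Interest = €4,536,600.00, so EBIT − I = €3,789,514.30.
DCL = total CM / (EBIT − I) = €16,837,614.30 / €3,789,514.30 = 4.4432.
%ΔEPS = DCL × %ΔSales = 4.4432 × -23.2% = -103.1%.

-103.1%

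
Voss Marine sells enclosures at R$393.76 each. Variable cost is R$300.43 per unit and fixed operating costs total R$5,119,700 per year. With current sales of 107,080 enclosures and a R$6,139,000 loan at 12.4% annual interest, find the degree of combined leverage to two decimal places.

Total contribution margin = 107,080 × R$93.33 = R$9,993,776.40.
Operating income = contribution − fixed costs = R$9,993,776.40 − R$5,119,700 = R$4,874,076.40. Interest = R$761,236.00.
DOL = R$9,993,776.40 ÷ R$4,874,076.40 = 2.0504; DFL = R$4,874,076.40 ÷ R$4,112,840.40 = 1.1851.
Combined leverage = 2.0504 × 1.1851 = 2.4299.

2.43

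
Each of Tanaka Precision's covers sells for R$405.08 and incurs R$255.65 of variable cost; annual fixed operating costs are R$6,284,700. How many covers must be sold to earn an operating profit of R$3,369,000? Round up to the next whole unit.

Each unit contributes R$405.08 − R$255.65 = R$149.43.
Need Q such that Q × R$149.43 − R$6,284,700 = R$3,369,000, i.e. Q = R$9,653,700 / R$149.43 = 64,603.49 → 64,604.

64,604 covers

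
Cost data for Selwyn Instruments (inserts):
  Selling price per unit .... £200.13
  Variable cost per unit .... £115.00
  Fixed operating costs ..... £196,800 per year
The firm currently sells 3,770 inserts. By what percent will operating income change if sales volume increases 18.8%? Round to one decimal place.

+48.6%

At 3,770 units, contribution = 3,770 × £85.13 = £320,940.10.
Subtracting fixed costs: EBIT = £320,940.10 − £196,800 = £124,140.10.
So DOL = total CM / EBIT = £320,940.10 / £124,140.10 = 2.5853.
%ΔEBIT = DOL × %ΔSales = 2.5853 × +18.8% = +48.6%.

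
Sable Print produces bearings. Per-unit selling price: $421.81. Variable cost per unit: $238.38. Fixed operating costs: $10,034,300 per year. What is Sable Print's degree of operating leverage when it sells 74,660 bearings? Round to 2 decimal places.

3.74

Contribution at this volume is 74,660 × $183.43 = $13,694,883.80.
Subtracting fixed costs: EBIT = $13,694,883.80 − $10,034,300 = $3,660,583.80.
DOL = contribution ÷ EBIT = $13,694,883.80 ÷ $3,660,583.80 = 3.7412.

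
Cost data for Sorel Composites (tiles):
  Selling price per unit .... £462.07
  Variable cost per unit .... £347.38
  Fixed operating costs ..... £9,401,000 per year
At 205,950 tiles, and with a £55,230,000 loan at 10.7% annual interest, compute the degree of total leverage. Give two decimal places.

Contribution at this volume is 205,950 × £114.69 = £23,620,405.50.
EBIT = £23,620,405.50 − £9,401,000 = £14,219,405.50. Interest = £5,909,610.00.
DOL = £23,620,405.50 ÷ £14,219,405.50 = 1.6611; DFL = £14,219,405.50 ÷ £8,309,795.50 = 1.7112.
Combined leverage = 1.6611 × 1.7112 = 2.8425.

2.84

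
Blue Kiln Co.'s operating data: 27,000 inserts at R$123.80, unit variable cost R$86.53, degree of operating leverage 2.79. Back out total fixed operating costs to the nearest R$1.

At 27,000 units, contribution = 27,000 × R$37.27 = R$1,006,290.00.
Since DOL = CM ÷ EBIT, EBIT = R$1,006,290.00 ÷ 2.79 = R$360,677.42.
And FC = contribution − EBIT = R$1,006,290.00 − R$360,677.42 = R$645,613.

R$645,613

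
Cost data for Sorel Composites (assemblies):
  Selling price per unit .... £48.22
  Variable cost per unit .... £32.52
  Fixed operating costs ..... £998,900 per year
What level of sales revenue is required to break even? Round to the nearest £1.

£3,067,959

Contribution margin per unit = £48.22 − £32.52 = £15.70, a CM ratio of £15.70 ÷ £48.22 = 0.3256.
Break-even revenue = fixed costs × price ÷ CM = £998,900 × £48.22 ÷ £15.70 = £3,067,959.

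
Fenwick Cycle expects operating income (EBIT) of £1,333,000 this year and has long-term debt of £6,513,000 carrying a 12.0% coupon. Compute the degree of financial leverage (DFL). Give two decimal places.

2.42

Annual interest charges come to £781,560.00.
Degree of financial leverage = EBIT / (EBIT − interest) = £1,333,000 / £551,440.00 = 2.4173.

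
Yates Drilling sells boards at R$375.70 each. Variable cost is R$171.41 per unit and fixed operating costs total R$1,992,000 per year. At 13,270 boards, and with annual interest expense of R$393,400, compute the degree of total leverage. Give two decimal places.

8.33

At 13,270 units, contribution = 13,270 × R$204.29 = R$2,710,928.30.
Subtracting fixed costs: EBIT = R$2,710,928.30 − R$1,992,000 = R$718,928.30. Interest = R$393,400.00, so EBIT − I = R$325,528.30.
DCL = contribution ÷ (EBIT − I) = R$2,710,928.30 ÷ R$325,528.30 = 8.3278.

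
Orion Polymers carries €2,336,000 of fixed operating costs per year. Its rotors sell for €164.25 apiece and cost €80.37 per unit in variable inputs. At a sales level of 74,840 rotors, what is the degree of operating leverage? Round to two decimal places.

Total contribution margin = 74,840 × €83.88 = €6,277,579.20.
Subtracting fixed costs: EBIT = €6,277,579.20 − €2,336,000 = €3,941,579.20.
Degree of operating leverage = €6,277,579.20 / €3,941,579.20 = 1.5927.

1.59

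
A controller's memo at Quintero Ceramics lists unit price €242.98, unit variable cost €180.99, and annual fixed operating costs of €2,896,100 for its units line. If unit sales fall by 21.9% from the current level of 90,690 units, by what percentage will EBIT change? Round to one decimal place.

-45.2%

At 90,690 units, contribution = 90,690 × €61.99 = €5,621,873.10.
Subtracting fixed costs: EBIT = €5,621,873.10 − €2,896,100 = €2,725,773.10.
Degree of operating leverage = €5,621,873.10 / €2,725,773.10 = 2.0625.
Operating income changes by 2.0625 × -21.9% = -45.2%.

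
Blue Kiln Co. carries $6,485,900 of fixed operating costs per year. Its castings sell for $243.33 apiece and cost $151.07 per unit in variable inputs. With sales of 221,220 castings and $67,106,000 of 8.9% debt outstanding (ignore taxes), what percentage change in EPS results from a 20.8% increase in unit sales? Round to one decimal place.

At 221,220 units, contribution = 221,220 × $92.26 = $20,409,757.20.
EBIT = $20,409,757.20 − $6,485,900 = $13,923,857.20.
After interest of $5,972,434.00, pre-tax earnings = $7,951,423.20.
Degree of combined leverage = contribution ÷ (EBIT − I) = $20,409,757.20 ÷ $7,951,423.20 = 2.5668.
EPS therefore changes by 2.5668 × (+20.8%) = +53.4%.

+53.4%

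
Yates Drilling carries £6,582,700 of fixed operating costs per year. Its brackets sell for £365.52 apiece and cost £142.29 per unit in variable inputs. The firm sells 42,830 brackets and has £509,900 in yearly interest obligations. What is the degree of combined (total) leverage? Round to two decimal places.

3.87

Contribution at this volume is 42,830 × £223.23 = £9,560,940.90.
EBIT = £9,560,940.90 − £6,582,700 = £2,978,240.90. Interest = £509,900.00.
DOL = £9,560,940.90 ÷ £2,978,240.90 = 3.2103; DFL = £2,978,240.90 ÷ £2,468,340.90 = 1.2066.
Combined leverage = 3.2103 × 1.2066 = 3.8735.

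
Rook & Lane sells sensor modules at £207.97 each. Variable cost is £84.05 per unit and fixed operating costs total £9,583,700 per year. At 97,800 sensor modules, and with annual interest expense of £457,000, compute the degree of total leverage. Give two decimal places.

5.83

At 97,800 units, contribution = 97,800 × £123.92 = £12,119,376.00.
Operating income = contribution − fixed costs = £12,119,376.00 − £9,583,700 = £2,535,676.00. Interest = £457,000.00.
DOL = £12,119,376.00 ÷ £2,535,676.00 = 4.7795; DFL = £2,535,676.00 ÷ £2,078,676.00 = 1.2199.
DCL = DOL × DFL = 4.7795 × 1.2199 = 5.8305.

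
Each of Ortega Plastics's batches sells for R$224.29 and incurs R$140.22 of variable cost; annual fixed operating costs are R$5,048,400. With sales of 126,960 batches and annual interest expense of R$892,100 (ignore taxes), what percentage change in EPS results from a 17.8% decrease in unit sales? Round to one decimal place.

-40.1%

Contribution at this volume is 126,960 × R$84.07 = R$10,673,527.20.
EBIT = R$10,673,527.20 − R$5,048,400 = R$5,625,127.20.
Interest = R$892,100.00, so EBIT − I = R$4,733,027.20.
DCL = total CM / (EBIT − I) = R$10,673,527.20 / R$4,733,027.20 = 2.2551.
EPS therefore changes by 2.2551 × (-17.8%) = -40.1%.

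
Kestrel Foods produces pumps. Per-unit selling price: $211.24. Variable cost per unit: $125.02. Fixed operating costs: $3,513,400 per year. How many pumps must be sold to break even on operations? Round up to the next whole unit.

40,750 pumps

Unit CM = price − variable cost = $211.24 − $125.02 = $86.22.
Break-even Q = $3,513,400 / $86.22 = 40,749.25 → 40,750 pumps.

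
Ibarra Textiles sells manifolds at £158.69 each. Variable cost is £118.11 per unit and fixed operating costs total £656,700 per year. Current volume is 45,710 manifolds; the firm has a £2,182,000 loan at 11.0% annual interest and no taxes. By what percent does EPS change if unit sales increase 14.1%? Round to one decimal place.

Contribution at this volume is 45,710 × £40.58 = £1,854,911.80.
Operating income = contribution − fixed costs = £1,854,911.80 − £656,700 = £1,198,211.80.
Interest = £240,020.00, so EBIT − I = £958,191.80.
DCL = total CM / (EBIT − I) = £1,854,911.80 / £958,191.80 = 1.9358.
%ΔEPS = DCL × %ΔSales = 1.9358 × +14.1% = +27.3%.

+27.3%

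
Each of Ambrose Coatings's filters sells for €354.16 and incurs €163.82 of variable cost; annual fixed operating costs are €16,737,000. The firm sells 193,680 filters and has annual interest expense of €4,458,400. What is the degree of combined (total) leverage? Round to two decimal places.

Total contribution margin = 193,680 × €190.34 = €36,865,051.20.
EBIT = €36,865,051.20 − €16,737,000 = €20,128,051.20. Interest = €4,458,400.00.
DOL = €36,865,051.20 ÷ €20,128,051.20 = 1.8315; DFL = €20,128,051.20 ÷ €15,669,651.20 = 1.2845.
DCL = DOL × DFL = 1.8315 × 1.2845 = 2.3526.

2.35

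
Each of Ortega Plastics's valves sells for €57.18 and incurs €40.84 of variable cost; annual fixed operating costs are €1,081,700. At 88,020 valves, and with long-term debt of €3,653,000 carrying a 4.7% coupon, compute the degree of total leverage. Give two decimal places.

7.78

At 88,020 units, contribution = 88,020 × €16.34 = €1,438,246.80.
Subtracting fixed costs: EBIT = €1,438,246.80 − €1,081,700 = €356,546.80. Interest = €171,691.00, so EBIT − I = €184,855.80.
DCL = contribution ÷ (EBIT − I) = €1,438,246.80 ÷ €184,855.80 = 7.7804.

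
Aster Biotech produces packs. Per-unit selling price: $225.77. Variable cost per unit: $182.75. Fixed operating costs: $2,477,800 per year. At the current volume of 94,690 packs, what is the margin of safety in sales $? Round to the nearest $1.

$8,374,607

Contribution margin per unit = $225.77 − $182.75 = $43.02. Break-even units = $2,477,800 ÷ $43.02 = 57,596.47; break-even revenue = 57,596.47 × $225.77 = $13,003,554.30.
Current sales = 94,690 × $225.77 = $21,378,161.30.
Margin of safety = $21,378,161.30 − $13,003,554.30 = $8,374,607.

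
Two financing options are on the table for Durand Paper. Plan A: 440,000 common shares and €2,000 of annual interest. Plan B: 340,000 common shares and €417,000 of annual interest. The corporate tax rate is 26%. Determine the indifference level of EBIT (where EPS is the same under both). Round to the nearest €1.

Set EPS_A = EPS_B: (EBIT − €2,000)(1 − 0.26) ÷ 440,000 = (EBIT − €417,000)(1 − 0.26) ÷ 340,000.
The (1 − t) factor cancels: (EBIT − 2,000) × 340,000 = (EBIT − 417,000) × 440,000.
Solving, EBIT = (417,000·440,000 − 2,000·340,000) / (440,000 − 340,000) = 182,800,000,000 / 100,000 = 1,828,000.00.

€1,828,000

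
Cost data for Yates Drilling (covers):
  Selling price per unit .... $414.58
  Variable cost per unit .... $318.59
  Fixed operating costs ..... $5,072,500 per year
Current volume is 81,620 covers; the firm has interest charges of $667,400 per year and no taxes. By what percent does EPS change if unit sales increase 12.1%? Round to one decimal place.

+45.3%

At 81,620 units, contribution = 81,620 × $95.99 = $7,834,703.80.
EBIT = $7,834,703.80 − $5,072,500 = $2,762,203.80.
After interest of $667,400.00, pre-tax earnings = $2,094,803.80.
DCL = total CM / (EBIT − I) = $7,834,703.80 / $2,094,803.80 = 3.7401.
%ΔEPS = DCL × %ΔSales = 3.7401 × +12.1% = +45.3%.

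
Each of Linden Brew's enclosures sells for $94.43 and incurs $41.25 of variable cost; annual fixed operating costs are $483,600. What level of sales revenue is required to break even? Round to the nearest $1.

CM per unit = $94.43 − $41.25 = $53.18; CM ratio = $53.18 / $94.43 = 0.5632.
Break-even sales = FC ÷ CM ratio = $483,600 × $94.43 / $53.18 = $858,713.

$858,713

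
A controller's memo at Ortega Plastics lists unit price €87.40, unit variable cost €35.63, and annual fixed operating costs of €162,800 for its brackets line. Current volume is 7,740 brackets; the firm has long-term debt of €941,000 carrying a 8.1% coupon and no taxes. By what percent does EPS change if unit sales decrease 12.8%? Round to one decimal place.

-31.7%

Total contribution margin = 7,740 × €51.77 = €400,699.80.
Subtracting fixed costs: EBIT = €400,699.80 − €162,800 = €237,899.80.
After interest of €76,221.00, pre-tax earnings = €161,678.80.
DCL = total CM / (EBIT − I) = €400,699.80 / €161,678.80 = 2.4784.
%ΔEPS = DCL × %ΔSales = 2.4784 × -12.8% = -31.7%.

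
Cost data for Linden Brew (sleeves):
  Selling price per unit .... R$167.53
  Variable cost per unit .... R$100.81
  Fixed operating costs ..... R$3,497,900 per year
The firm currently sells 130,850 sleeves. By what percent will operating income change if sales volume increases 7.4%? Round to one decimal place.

+12.3%

At 130,850 units, contribution = 130,850 × R$66.72 = R$8,730,312.00.
Operating income = contribution − fixed costs = R$8,730,312.00 − R$3,497,900 = R$5,232,412.00.
DOL = contribution ÷ EBIT = R$8,730,312.00 ÷ R$5,232,412.00 = 1.6685.
%ΔEBIT = DOL × %ΔSales = 1.6685 × +7.4% = +12.3%.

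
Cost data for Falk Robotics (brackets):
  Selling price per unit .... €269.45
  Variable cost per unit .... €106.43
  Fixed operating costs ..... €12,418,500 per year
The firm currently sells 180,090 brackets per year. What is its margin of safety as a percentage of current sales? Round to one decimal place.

57.7%

Unit CM = price − variable cost = €269.45 − €106.43 = €163.02. Break-even units = €12,418,500 ÷ €163.02 = 76,177.77; break-even revenue = 76,177.77 × €269.45 = €20,526,100.02.
Current sales = 180,090 × €269.45 = €48,525,250.50.
Margin of safety = (€48,525,250.50 − €20,526,100.02) ÷ €48,525,250.50 = 57.7%.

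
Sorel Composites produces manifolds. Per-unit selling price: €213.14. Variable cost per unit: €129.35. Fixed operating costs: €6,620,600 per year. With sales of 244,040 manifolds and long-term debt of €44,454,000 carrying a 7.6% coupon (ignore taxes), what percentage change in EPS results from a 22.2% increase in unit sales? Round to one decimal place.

+43.4%

Total contribution margin = 244,040 × €83.79 = €20,448,111.60.
EBIT = €20,448,111.60 − €6,620,600 = €13,827,511.60.
After interest of €3,378,504.00, pre-tax earnings = €10,449,007.60.
DCL = total CM / (EBIT − I) = €20,448,111.60 / €10,449,007.60 = 1.9569.
EPS therefore changes by 1.9569 × (+22.2%) = +43.4%.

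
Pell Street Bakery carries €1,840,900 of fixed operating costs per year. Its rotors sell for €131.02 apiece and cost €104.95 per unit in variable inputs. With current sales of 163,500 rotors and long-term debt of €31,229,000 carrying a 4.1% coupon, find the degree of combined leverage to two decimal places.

Contribution at this volume is 163,500 × €26.07 = €4,262,445.00.
EBIT = €4,262,445.00 − €1,840,900 = €2,421,545.00. Interest = €1,280,389.00, so EBIT − I = €1,141,156.00.
Degree of total leverage = total CM / (EBIT − interest) = €4,262,445.00 / €1,141,156.00 = 3.7352.

3.74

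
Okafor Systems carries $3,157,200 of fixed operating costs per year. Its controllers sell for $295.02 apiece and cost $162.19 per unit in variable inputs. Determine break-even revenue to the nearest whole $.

CM per unit = $295.02 − $162.19 = $132.83; CM ratio = $132.83 / $295.02 = 0.4502.
Break-even sales = FC ÷ CM ratio = $3,157,200 × $295.02 / $132.83 = $7,012,250.

$7,012,250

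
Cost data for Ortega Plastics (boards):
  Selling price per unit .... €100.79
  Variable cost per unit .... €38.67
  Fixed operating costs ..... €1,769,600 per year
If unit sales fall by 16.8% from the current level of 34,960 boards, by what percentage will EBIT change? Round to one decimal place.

-90.7%

Contribution at this volume is 34,960 × €62.12 = €2,171,715.20.
EBIT = €2,171,715.20 − €1,769,600 = €402,115.20.
DOL = contribution ÷ EBIT = €2,171,715.20 ÷ €402,115.20 = 5.4007.
%ΔEBIT = DOL × %ΔSales = 5.4007 × -16.8% = -90.7%.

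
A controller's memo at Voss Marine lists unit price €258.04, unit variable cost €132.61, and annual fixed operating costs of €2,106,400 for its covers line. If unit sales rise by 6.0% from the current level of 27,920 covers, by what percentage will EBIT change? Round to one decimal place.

Contribution at this volume is 27,920 × €125.43 = €3,502,005.60.
Subtracting fixed costs: EBIT = €3,502,005.60 − €2,106,400 = €1,395,605.60.
So DOL = total CM / EBIT = €3,502,005.60 / €1,395,605.60 = 2.5093.
So EBIT moves 2.5093 × (+6.0%) = +15.1%.

+15.1%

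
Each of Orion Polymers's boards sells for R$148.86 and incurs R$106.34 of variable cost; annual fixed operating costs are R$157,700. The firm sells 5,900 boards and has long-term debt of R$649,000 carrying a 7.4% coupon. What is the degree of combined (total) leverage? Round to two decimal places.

Total contribution margin = 5,900 × R$42.52 = R$250,868.00.
EBIT = R$250,868.00 − R$157,700 = R$93,168.00. Interest = R$48,026.00, so EBIT − I = R$45,142.00.
DCL = contribution ÷ (EBIT − I) = R$250,868.00 ÷ R$45,142.00 = 5.5573.

5.56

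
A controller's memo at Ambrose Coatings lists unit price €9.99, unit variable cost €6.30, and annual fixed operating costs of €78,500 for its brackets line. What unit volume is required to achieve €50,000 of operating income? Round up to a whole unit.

Unit CM = price − variable cost = €9.99 − €6.30 = €3.69.
Need Q such that Q × €3.69 − €78,500 = €50,000, i.e. Q = €128,500 / €3.69 = 34,823.85 → 34,824.

34,824 brackets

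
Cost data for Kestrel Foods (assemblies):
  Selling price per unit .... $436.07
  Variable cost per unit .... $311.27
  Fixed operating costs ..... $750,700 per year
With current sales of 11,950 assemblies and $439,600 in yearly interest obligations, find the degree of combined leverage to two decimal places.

4.95

Total contribution margin = 11,950 × $124.80 = $1,491,360.00.
Subtracting fixed costs: EBIT = $1,491,360.00 − $750,700 = $740,660.00. Interest = $439,600.00.
DOL = $1,491,360.00 ÷ $740,660.00 = 2.0136; DFL = $740,660.00 ÷ $301,060.00 = 2.4602.
DCL = DOL × DFL = 2.0136 × 2.4602 = 4.9539.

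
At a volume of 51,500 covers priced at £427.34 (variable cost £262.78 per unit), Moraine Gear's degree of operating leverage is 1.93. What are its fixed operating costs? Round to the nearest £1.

£4,083,731

At 51,500 units, contribution = 51,500 × £164.56 = £8,474,840.00.
DOL = contribution / EBIT, so EBIT = £8,474,840.00 / 1.93 = £4,391,108.81.
Fixed costs = CM − EBIT = £8,474,840.00 − £4,391,108.81 = £4,083,731.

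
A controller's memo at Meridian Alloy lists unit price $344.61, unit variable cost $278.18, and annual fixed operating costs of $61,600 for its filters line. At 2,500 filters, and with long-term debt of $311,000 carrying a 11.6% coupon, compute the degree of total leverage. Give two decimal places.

Contribution at this volume is 2,500 × $66.43 = $166,075.00.
EBIT = $166,075.00 − $61,600 = $104,475.00. Interest = $36,076.00, so EBIT − I = $68,399.00.
Degree of total leverage = total CM / (EBIT − interest) = $166,075.00 / $68,399.00 = 2.4280.

2.43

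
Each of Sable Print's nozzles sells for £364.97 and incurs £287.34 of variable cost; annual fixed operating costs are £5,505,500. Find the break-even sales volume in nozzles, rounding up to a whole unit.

70,920 nozzles

Unit CM = price − variable cost = £364.97 − £287.34 = £77.63.
Units to break even: £5,505,500 ÷ £77.63 = 70,919.75, rounded up to 70,920.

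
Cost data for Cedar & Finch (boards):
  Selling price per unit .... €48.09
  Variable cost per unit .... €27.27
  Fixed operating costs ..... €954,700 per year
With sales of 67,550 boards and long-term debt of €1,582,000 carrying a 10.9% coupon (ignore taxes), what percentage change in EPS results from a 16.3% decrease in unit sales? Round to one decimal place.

At 67,550 units, contribution = 67,550 × €20.82 = €1,406,391.00.
Subtracting fixed costs: EBIT = €1,406,391.00 − €954,700 = €451,691.00.
After interest of €172,438.00, pre-tax earnings = €279,253.00.
Degree of combined leverage = contribution ÷ (EBIT − I) = €1,406,391.00 ÷ €279,253.00 = 5.0363.
%ΔEPS = DCL × %ΔSales = 5.0363 × -16.3% = -82.1%.

-82.1%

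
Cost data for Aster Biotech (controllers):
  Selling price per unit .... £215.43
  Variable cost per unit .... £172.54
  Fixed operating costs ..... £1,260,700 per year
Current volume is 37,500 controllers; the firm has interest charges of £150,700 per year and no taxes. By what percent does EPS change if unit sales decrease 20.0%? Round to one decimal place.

Contribution at this volume is 37,500 × £42.89 = £1,608,375.00.
Operating income = contribution − fixed costs = £1,608,375.00 − £1,260,700 = £347,675.00.
After interest of £150,700.00, pre-tax earnings = £196,975.00.
DCL = total CM / (EBIT − I) = £1,608,375.00 / £196,975.00 = 8.1654.
%ΔEPS = DCL × %ΔSales = 8.1654 × -20.0% = -163.3%.

-163.3%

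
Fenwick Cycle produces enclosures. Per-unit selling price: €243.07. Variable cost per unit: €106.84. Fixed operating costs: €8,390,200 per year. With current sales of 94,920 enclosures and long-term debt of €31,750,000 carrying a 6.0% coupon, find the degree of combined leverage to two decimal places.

Contribution at this volume is 94,920 × €136.23 = €12,930,951.60.
Subtracting fixed costs: EBIT = €12,930,951.60 − €8,390,200 = €4,540,751.60. Interest = €1,905,000.00, so EBIT − I = €2,635,751.60.
DCL = contribution ÷ (EBIT − I) = €12,930,951.60 ÷ €2,635,751.60 = 4.9060.

4.91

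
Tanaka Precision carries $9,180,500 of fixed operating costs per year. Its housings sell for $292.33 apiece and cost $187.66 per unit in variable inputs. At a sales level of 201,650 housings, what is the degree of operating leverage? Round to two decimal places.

1.77

Contribution at this volume is 201,650 × $104.67 = $21,106,705.50.
EBIT = $21,106,705.50 − $9,180,500 = $11,926,205.50.
So DOL = total CM / EBIT = $21,106,705.50 / $11,926,205.50 = 1.7698.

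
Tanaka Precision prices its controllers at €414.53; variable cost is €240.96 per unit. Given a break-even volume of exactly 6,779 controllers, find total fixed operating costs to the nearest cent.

Each unit contributes €414.53 − €240.96 = €173.57.
Fixed costs = break-even units × CM = 6,779 × €173.57 = €1,176,631.03.

€1,176,631.03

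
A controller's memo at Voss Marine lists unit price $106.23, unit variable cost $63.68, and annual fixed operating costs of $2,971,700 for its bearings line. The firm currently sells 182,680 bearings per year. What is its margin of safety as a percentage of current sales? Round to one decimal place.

61.8%

Each unit contributes $106.23 − $63.68 = $42.55. Break-even units = $2,971,700 ÷ $42.55 = 69,840.19; break-even revenue = 69,840.19 × $106.23 = $7,419,123.17.
Actual sales revenue = 182,680 × $106.23 = $19,406,096.40.
Margin of safety = ($19,406,096.40 − $7,419,123.17) ÷ $19,406,096.40 = 61.8%.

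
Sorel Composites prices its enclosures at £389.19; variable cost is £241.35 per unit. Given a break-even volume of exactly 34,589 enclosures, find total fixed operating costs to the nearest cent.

Unit CM = price − variable cost = £389.19 − £241.35 = £147.84.
Fixed costs = break-even units × CM = 34,589 × £147.84 = £5,113,637.76.

£5,113,637.76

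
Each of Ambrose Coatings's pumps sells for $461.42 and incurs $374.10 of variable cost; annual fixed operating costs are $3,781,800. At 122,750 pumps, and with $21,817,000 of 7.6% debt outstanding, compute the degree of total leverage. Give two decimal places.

At 122,750 units, contribution = 122,750 × $87.32 = $10,718,530.00.
Subtracting fixed costs: EBIT = $10,718,530.00 − $3,781,800 = $6,936,730.00. Interest = $1,658,092.00.
DOL = $10,718,530.00 ÷ $6,936,730.00 = 1.5452; DFL = $6,936,730.00 ÷ $5,278,638.00 = 1.3141.
DCL = DOL × DFL = 1.5452 × 1.3141 = 2.0305.

2.03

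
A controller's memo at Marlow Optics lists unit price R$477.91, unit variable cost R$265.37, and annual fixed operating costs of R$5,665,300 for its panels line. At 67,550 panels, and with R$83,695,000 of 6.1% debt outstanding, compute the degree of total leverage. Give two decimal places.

4.00

Contribution at this volume is 67,550 × R$212.54 = R$14,357,077.00.
Subtracting fixed costs: EBIT = R$14,357,077.00 − R$5,665,300 = R$8,691,777.00. Interest = R$5,105,395.00.
DOL = R$14,357,077.00 ÷ R$8,691,777.00 = 1.6518; DFL = R$8,691,777.00 ÷ R$3,586,382.00 = 2.4236.
DCL = DOL × DFL = 1.6518 × 2.4236 = 4.0033.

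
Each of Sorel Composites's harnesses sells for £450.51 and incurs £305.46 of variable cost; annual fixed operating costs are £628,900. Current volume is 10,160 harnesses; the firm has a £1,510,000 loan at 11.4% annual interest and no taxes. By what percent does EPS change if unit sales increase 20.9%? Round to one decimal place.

+45.8%

At 10,160 units, contribution = 10,160 × £145.05 = £1,473,708.00.
EBIT = £1,473,708.00 − £628,900 = £844,808.00.
Interest = £172,140.00, so EBIT − I = £672,668.00.
DCL = total CM / (EBIT − I) = £1,473,708.00 / £672,668.00 = 2.1908.
EPS therefore changes by 2.1908 × (+20.9%) = +45.8%.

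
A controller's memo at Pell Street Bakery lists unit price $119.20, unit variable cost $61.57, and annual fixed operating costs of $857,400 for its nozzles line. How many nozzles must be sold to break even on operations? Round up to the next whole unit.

Each unit contributes $119.20 − $61.57 = $57.63.
Units to break even: $857,400 ÷ $57.63 = 14,877.67, rounded up to 14,878.

14,878 nozzles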